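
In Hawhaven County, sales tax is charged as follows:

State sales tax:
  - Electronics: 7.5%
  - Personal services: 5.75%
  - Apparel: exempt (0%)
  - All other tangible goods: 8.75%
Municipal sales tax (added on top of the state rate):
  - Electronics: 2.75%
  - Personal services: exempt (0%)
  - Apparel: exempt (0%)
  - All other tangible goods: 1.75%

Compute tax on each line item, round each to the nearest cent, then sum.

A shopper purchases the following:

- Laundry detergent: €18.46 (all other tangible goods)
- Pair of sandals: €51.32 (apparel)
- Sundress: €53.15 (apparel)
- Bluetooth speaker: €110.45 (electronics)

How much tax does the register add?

€13.26

Laundry detergent €18.46: all other tangible goods → 8.75% + 1.75% municipal = 10.5% → €1.94
Pair of sandals €51.32: apparel → 0% + 0% municipal = 0% → €0.00
Sundress €53.15: apparel → 0% + 0% municipal = 0% → €0.00
Bluetooth speaker €110.45: electronics → 7.5% + 2.75% municipal = 10.25% → €11.32
Total tax = €1.94 + €11.32 = €13.26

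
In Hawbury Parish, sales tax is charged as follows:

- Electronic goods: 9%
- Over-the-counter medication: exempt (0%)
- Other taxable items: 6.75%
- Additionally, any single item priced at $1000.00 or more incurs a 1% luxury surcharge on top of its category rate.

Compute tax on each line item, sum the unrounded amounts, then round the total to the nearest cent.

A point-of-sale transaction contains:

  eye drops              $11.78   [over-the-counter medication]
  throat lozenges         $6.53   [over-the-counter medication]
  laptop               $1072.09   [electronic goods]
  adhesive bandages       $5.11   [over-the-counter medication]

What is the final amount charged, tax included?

$1202.72

Eye drops $11.78: over-the-counter medication → 0% → $0.00
Throat lozenges $6.53: over-the-counter medication → 0% → $0.00
Laptop $1072.09: electronic goods → 9% + 1% surcharge = 10% → $107.209
Adhesive bandages $5.11: over-the-counter medication → 0% → $0.00
Subtotal = $1095.51; unrounded tax = $107.209 → $107.21; total due = $1202.72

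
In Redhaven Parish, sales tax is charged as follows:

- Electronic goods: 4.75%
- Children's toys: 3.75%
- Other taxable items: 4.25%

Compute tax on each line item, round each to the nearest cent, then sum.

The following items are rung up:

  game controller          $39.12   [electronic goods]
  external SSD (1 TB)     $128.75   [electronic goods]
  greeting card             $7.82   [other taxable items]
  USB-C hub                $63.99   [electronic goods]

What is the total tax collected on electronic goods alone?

$11.02

Game controller $39.12: electronic goods → 4.75% → $1.86
External SSD (1 TB) $128.75: electronic goods → 4.75% → $6.12
USB-C hub $63.99: electronic goods → 4.75% → $3.04
Tax on electronic goods = $1.86 + $6.12 + $3.04 = $11.02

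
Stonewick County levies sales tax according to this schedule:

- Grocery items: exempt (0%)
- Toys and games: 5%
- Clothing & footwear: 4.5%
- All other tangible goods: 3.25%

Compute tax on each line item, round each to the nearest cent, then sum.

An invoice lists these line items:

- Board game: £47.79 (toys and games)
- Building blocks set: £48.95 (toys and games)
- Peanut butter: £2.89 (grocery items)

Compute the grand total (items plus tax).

£104.47

Board game £47.79: toys and games → 5% → £2.39
Building blocks set £48.95: toys and games → 5% → £2.45
Peanut butter £2.89: grocery items → 0% → £0.00
Subtotal = £99.63; tax = £4.84; total due = £104.47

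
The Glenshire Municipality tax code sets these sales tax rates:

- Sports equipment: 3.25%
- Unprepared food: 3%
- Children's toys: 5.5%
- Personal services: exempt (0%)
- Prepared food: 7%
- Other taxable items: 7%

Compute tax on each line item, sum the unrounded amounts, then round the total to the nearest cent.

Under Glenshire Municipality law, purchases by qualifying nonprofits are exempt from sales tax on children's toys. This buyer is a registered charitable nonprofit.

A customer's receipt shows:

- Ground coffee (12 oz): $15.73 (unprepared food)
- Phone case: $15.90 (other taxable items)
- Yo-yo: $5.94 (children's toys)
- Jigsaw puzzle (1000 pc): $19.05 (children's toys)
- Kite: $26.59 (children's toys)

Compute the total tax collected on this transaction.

Ground coffee (12 oz) $15.73: unprepared food → 3% → $0.4719
Phone case $15.90: other taxable items → 7% → $1.113
Yo-yo $5.94: children's toys, buyer-exempt → 0% → $0.00
Jigsaw puzzle (1000 pc) $19.05: children's toys, buyer-exempt → 0% → $0.00
Kite $26.59: children's toys, buyer-exempt → 0% → $0.00
Unrounded tax sum = $1.5849 → $1.58

$1.58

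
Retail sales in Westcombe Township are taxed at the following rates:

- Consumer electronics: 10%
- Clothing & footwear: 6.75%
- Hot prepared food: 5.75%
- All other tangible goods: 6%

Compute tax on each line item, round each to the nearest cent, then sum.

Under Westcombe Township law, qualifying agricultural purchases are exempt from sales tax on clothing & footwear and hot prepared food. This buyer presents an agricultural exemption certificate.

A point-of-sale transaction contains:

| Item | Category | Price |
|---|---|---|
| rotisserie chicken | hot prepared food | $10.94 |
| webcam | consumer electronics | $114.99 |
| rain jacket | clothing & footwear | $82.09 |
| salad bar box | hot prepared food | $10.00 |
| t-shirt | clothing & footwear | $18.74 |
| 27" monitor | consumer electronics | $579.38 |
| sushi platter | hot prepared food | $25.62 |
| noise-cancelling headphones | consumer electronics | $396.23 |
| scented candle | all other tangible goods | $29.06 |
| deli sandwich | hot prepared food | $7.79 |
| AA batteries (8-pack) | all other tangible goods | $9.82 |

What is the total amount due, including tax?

$1396.05

Rotisserie chicken $10.94: hot prepared food, buyer-exempt → 0% → $0.00
Webcam $114.99: consumer electronics → 10% → $11.50
Rain jacket $82.09: clothing & footwear, buyer-exempt → 0% → $0.00
Salad bar box $10.00: hot prepared food, buyer-exempt → 0% → $0.00
T-shirt $18.74: clothing & footwear, buyer-exempt → 0% → $0.00
27" monitor $579.38: consumer electronics → 10% → $57.94
Sushi platter $25.62: hot prepared food, buyer-exempt → 0% → $0.00
Noise-cancelling headphones $396.23: consumer electronics → 10% → $39.62
Scented candle $29.06: all other tangible goods → 6% → $1.74
Deli sandwich $7.79: hot prepared food, buyer-exempt → 0% → $0.00
AA batteries (8-pack) $9.82: all other tangible goods → 6% → $0.59
Subtotal = $1284.66; tax = $111.39; total due = $1396.05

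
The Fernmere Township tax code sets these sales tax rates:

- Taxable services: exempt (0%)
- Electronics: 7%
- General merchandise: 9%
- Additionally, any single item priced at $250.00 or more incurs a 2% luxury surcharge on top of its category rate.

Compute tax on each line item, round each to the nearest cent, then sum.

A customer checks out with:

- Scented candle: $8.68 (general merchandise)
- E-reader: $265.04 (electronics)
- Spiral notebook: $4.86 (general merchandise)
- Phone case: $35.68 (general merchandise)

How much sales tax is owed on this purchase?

Scented candle $8.68: general merchandise → 9% → $0.78
E-reader $265.04: electronics → 7% + 2% surcharge = 9% → $23.85
Spiral notebook $4.86: general merchandise → 9% → $0.44
Phone case $35.68: general merchandise → 9% → $3.21
Total tax = $0.78 + $23.85 + $0.44 + $3.21 = $28.28

$28.28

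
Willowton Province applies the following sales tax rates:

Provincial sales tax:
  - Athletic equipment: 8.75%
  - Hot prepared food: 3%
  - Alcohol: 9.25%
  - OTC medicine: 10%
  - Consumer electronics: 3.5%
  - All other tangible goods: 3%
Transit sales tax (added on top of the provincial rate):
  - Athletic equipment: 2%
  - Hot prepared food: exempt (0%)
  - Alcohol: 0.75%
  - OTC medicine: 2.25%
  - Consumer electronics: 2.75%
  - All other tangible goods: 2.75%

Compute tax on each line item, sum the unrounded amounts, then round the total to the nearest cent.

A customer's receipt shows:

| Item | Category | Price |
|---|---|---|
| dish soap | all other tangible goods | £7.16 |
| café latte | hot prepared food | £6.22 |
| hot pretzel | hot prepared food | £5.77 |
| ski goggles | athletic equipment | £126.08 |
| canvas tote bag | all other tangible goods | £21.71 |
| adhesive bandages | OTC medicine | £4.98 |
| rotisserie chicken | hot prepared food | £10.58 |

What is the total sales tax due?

Dish soap £7.16: all other tangible goods → 3% + 2.75% transit = 5.75% → £0.4117
Café latte £6.22: hot prepared food → 3% + 0% transit = 3% → £0.1866
Hot pretzel £5.77: hot prepared food → 3% + 0% transit = 3% → £0.1731
Ski goggles £126.08: athletic equipment → 8.75% + 2% transit = 10.75% → £13.5536
Canvas tote bag £21.71: all other tangible goods → 3% + 2.75% transit = 5.75% → £1.248325
Adhesive bandages £4.98: OTC medicine → 10% + 2.25% transit = 12.25% → £0.61005
Rotisserie chicken £10.58: hot prepared food → 3% + 0% transit = 3% → £0.3174
Unrounded tax sum = £16.500775 → £16.50

£16.50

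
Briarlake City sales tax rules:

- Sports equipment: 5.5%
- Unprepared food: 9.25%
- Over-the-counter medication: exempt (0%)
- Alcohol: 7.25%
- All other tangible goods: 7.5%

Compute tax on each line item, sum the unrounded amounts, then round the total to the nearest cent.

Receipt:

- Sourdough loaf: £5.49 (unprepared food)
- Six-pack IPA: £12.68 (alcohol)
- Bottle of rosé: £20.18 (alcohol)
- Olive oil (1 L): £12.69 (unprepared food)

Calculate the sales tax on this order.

Sourdough loaf £5.49: unprepared food → 9.25% → £0.507825
Six-pack IPA £12.68: alcohol → 7.25% → £0.9193
Bottle of rosé £20.18: alcohol → 7.25% → £1.46305
Olive oil (1 L) £12.69: unprepared food → 9.25% → £1.173825
Unrounded tax sum = £4.064 → £4.06

£4.06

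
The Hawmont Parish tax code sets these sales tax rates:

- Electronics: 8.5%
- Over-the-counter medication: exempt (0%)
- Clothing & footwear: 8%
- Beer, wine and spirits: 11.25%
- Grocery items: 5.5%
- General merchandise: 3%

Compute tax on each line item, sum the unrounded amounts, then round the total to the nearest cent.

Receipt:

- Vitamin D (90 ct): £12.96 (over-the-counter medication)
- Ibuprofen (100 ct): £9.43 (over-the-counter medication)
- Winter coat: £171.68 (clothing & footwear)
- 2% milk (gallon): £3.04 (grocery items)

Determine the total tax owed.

Vitamin D (90 ct) £12.96: over-the-counter medication → 0% → £0.00
Ibuprofen (100 ct) £9.43: over-the-counter medication → 0% → £0.00
Winter coat £171.68: clothing & footwear → 8% → £13.7344
2% milk (gallon) £3.04: grocery items → 5.5% → £0.1672
Unrounded tax sum = £13.9016 → £13.90

£13.90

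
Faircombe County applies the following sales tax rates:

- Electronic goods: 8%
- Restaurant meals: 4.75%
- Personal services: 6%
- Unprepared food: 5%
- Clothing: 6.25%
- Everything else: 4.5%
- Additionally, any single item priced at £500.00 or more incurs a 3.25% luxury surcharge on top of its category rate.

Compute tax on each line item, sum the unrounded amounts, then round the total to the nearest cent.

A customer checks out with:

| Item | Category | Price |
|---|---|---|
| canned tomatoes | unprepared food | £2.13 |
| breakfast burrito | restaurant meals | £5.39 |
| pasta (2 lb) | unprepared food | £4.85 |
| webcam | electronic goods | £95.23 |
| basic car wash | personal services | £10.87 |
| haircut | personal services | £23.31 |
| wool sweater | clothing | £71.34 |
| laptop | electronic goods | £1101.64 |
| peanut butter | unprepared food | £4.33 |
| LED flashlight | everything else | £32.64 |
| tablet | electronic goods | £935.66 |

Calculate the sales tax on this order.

£245.61

Canned tomatoes £2.13: unprepared food → 5% → £0.1065
Breakfast burrito £5.39: restaurant meals → 4.75% → £0.256025
Pasta (2 lb) £4.85: unprepared food → 5% → £0.2425
Webcam £95.23: electronic goods → 8% → £7.6184
Basic car wash £10.87: personal services → 6% → £0.6522
Haircut £23.31: personal services → 6% → £1.3986
Wool sweater £71.34: clothing → 6.25% → £4.45875
Laptop £1101.64: electronic goods → 8% + 3.25% surcharge = 11.25% → £123.9345
Peanut butter £4.33: unprepared food → 5% → £0.2165
LED flashlight £32.64: everything else → 4.5% → £1.4688
Tablet £935.66: electronic goods → 8% + 3.25% surcharge = 11.25% → £105.26175
Unrounded tax sum = £245.614525 → £245.61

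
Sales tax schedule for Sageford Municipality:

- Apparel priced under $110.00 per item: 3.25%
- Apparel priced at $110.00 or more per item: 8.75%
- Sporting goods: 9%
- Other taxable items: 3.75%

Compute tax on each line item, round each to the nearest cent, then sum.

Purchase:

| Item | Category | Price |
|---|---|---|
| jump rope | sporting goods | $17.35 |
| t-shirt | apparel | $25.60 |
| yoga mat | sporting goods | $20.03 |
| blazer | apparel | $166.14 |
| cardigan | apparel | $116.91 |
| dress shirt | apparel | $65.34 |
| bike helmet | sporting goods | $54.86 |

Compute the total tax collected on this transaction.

Jump rope $17.35: sporting goods → 9% → $1.56
T-shirt $25.60: apparel, under $110.00 → 3.25% → $0.83
Yoga mat $20.03: sporting goods → 9% → $1.80
Blazer $166.14: apparel, $110.00 or more → 8.75% → $14.54
Cardigan $116.91: apparel, $110.00 or more → 8.75% → $10.23
Dress shirt $65.34: apparel, under $110.00 → 3.25% → $2.12
Bike helmet $54.86: sporting goods → 9% → $4.94
Total tax = $1.56 + $0.83 + $1.80 + $14.54 + $10.23 + $2.12 + $4.94 = $36.02

$36.02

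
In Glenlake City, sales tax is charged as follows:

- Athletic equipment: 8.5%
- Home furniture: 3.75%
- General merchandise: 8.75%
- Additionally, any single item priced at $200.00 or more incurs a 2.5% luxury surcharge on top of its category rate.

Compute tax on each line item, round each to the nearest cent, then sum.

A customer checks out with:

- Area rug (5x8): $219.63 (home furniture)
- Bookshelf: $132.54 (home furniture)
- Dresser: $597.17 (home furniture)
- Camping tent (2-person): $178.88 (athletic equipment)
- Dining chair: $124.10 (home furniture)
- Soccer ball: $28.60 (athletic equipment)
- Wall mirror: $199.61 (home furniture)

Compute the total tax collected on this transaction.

Area rug (5x8) $219.63: home furniture → 3.75% + 2.5% surcharge = 6.25% → $13.73
Bookshelf $132.54: home furniture → 3.75% → $4.97
Dresser $597.17: home furniture → 3.75% + 2.5% surcharge = 6.25% → $37.32
Camping tent (2-person) $178.88: athletic equipment → 8.5% → $15.20
Dining chair $124.10: home furniture → 3.75% → $4.65
Soccer ball $28.60: athletic equipment → 8.5% → $2.43
Wall mirror $199.61: home furniture → 3.75% → $7.49
Total tax = $13.73 + $4.97 + $37.32 + $15.20 + $4.65 + $2.43 + $7.49 = $85.79

$85.79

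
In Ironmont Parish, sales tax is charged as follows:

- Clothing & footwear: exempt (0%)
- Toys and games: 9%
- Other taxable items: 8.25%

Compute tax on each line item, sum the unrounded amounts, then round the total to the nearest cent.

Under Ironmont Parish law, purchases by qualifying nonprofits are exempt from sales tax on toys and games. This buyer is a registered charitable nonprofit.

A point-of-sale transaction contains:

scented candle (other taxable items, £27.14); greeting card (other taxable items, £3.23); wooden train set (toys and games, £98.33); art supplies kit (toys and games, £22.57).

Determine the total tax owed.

Scented candle £27.14: other taxable items → 8.25% → £2.23905
Greeting card £3.23: other taxable items → 8.25% → £0.266475
Wooden train set £98.33: toys and games, buyer-exempt → 0% → £0.00
Art supplies kit £22.57: toys and games, buyer-exempt → 0% → £0.00
Unrounded tax sum = £2.505525 → £2.51

£2.51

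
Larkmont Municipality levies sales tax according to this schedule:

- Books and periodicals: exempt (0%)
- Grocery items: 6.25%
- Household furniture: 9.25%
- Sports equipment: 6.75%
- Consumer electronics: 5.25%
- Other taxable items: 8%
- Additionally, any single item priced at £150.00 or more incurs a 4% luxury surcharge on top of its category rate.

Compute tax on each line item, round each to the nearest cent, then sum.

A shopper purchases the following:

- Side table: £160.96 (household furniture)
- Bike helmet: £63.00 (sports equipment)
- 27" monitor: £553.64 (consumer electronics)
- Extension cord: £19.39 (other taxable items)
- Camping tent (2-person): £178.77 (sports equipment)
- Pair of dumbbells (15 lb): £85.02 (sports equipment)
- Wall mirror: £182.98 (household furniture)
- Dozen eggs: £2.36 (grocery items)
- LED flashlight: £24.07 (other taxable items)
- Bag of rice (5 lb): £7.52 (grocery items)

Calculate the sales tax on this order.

£130.09

Side table £160.96: household furniture → 9.25% + 4% surcharge = 13.25% → £21.33
Bike helmet £63.00: sports equipment → 6.75% → £4.25
27" monitor £553.64: consumer electronics → 5.25% + 4% surcharge = 9.25% → £51.21
Extension cord £19.39: other taxable items → 8% → £1.55
Camping tent (2-person) £178.77: sports equipment → 6.75% + 4% surcharge = 10.75% → £19.22
Pair of dumbbells (15 lb) £85.02: sports equipment → 6.75% → £5.74
Wall mirror £182.98: household furniture → 9.25% + 4% surcharge = 13.25% → £24.24
Dozen eggs £2.36: grocery items → 6.25% → £0.15
LED flashlight £24.07: other taxable items → 8% → £1.93
Bag of rice (5 lb) £7.52: grocery items → 6.25% → £0.47
Total tax = £21.33 + £4.25 + £51.21 + £1.55 + £19.22 + £5.74 + £24.24 + £0.15 + £1.93 + £0.47 = £130.09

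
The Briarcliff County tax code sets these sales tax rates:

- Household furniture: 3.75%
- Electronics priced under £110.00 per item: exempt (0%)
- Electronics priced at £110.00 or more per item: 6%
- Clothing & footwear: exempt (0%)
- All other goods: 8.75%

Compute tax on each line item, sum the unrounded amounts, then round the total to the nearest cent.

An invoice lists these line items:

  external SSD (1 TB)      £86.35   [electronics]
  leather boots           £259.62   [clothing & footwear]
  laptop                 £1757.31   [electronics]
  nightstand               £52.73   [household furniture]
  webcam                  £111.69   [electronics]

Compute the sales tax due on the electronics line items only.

External SSD (1 TB) £86.35: electronics, under £110.00 → 0% → £0.00
Laptop £1757.31: electronics, £110.00 or more → 6% → £105.4386
Webcam £111.69: electronics, £110.00 or more → 6% → £6.7014
Tax on electronics: unrounded sum = £112.14 → £112.14

£112.14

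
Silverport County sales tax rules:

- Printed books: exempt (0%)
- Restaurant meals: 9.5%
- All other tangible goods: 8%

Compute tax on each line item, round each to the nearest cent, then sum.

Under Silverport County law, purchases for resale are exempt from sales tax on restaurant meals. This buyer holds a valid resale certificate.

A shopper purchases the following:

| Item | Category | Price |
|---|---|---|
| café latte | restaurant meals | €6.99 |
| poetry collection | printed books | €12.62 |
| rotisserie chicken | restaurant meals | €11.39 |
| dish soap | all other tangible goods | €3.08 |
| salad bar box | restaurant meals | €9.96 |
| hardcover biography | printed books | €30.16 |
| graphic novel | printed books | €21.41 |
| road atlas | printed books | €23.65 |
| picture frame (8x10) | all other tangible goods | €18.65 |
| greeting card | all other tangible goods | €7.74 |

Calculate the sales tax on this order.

Café latte €6.99: restaurant meals, buyer-exempt → 0% → €0.00
Poetry collection €12.62: printed books → 0% → €0.00
Rotisserie chicken €11.39: restaurant meals, buyer-exempt → 0% → €0.00
Dish soap €3.08: all other tangible goods → 8% → €0.25
Salad bar box €9.96: restaurant meals, buyer-exempt → 0% → €0.00
Hardcover biography €30.16: printed books → 0% → €0.00
Graphic novel €21.41: printed books → 0% → €0.00
Road atlas €23.65: printed books → 0% → €0.00
Picture frame (8x10) €18.65: all other tangible goods → 8% → €1.49
Greeting card €7.74: all other tangible goods → 8% → €0.62
Total tax = €0.25 + €1.49 + €0.62 = €2.36

€2.36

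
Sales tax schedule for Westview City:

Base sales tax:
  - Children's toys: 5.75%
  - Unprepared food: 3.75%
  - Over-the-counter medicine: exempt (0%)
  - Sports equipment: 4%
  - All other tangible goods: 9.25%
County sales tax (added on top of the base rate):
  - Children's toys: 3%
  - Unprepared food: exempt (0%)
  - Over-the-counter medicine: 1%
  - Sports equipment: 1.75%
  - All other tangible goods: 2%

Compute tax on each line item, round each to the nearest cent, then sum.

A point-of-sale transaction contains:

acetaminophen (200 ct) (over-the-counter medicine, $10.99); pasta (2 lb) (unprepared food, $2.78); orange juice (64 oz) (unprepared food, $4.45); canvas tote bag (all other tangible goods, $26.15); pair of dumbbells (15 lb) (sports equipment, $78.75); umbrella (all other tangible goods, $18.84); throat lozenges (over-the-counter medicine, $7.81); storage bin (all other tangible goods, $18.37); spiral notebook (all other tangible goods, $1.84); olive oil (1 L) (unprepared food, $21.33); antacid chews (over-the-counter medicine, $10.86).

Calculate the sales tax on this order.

Acetaminophen (200 ct) $10.99: over-the-counter medicine → 0% + 1% county = 1% → $0.11
Pasta (2 lb) $2.78: unprepared food → 3.75% + 0% county = 3.75% → $0.10
Orange juice (64 oz) $4.45: unprepared food → 3.75% + 0% county = 3.75% → $0.17
Canvas tote bag $26.15: all other tangible goods → 9.25% + 2% county = 11.25% → $2.94
Pair of dumbbells (15 lb) $78.75: sports equipment → 4% + 1.75% county = 5.75% → $4.53
Umbrella $18.84: all other tangible goods → 9.25% + 2% county = 11.25% → $2.12
Throat lozenges $7.81: over-the-counter medicine → 0% + 1% county = 1% → $0.08
Storage bin $18.37: all other tangible goods → 9.25% + 2% county = 11.25% → $2.07
Spiral notebook $1.84: all other tangible goods → 9.25% + 2% county = 11.25% → $0.21
Olive oil (1 L) $21.33: unprepared food → 3.75% + 0% county = 3.75% → $0.80
Antacid chews $10.86: over-the-counter medicine → 0% + 1% county = 1% → $0.11
Total tax = $0.11 + $0.10 + $0.17 + $2.94 + $4.53 + $2.12 + $0.08 + $2.07 + $0.21 + $0.80 + $0.11 = $13.24

$13.24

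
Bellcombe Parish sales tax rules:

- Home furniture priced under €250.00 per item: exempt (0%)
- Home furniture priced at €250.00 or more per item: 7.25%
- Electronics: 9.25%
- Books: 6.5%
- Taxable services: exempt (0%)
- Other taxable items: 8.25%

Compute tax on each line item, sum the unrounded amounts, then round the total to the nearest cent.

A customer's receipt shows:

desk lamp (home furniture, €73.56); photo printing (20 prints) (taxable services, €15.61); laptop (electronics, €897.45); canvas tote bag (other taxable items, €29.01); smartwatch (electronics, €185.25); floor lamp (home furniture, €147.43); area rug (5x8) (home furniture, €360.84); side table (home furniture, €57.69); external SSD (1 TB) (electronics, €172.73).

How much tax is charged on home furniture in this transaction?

Desk lamp €73.56: home furniture, under €250.00 → 0% → €0.00
Floor lamp €147.43: home furniture, under €250.00 → 0% → €0.00
Area rug (5x8) €360.84: home furniture, €250.00 or more → 7.25% → €26.1609
Side table €57.69: home furniture, under €250.00 → 0% → €0.00
Tax on home furniture: unrounded sum = €26.1609 → €26.16

€26.16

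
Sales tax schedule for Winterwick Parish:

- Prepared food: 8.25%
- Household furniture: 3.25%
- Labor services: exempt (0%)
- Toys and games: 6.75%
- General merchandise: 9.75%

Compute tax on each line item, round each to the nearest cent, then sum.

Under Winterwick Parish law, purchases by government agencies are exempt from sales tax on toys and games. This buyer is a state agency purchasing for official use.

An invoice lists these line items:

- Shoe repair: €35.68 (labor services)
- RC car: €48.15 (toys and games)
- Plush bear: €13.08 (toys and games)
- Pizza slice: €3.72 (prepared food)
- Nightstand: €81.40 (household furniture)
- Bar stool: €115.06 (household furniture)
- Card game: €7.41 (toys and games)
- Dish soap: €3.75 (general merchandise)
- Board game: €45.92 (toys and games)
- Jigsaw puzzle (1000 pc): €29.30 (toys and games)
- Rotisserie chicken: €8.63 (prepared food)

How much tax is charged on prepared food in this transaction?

Pizza slice €3.72: prepared food → 8.25% → €0.31
Rotisserie chicken €8.63: prepared food → 8.25% → €0.71
Tax on prepared food = €0.31 + €0.71 = €1.02

€1.02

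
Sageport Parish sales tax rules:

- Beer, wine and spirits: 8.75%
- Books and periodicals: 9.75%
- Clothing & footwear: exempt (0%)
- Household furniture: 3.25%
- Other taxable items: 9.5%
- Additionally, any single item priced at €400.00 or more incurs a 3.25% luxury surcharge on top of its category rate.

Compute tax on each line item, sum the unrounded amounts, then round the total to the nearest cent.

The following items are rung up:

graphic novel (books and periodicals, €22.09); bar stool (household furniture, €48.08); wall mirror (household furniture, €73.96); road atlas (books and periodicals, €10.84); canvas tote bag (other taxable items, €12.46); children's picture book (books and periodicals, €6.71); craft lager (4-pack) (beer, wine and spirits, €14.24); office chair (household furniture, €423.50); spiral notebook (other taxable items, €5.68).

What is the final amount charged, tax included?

€655.89

Graphic novel €22.09: books and periodicals → 9.75% → €2.153775
Bar stool €48.08: household furniture → 3.25% → €1.5626
Wall mirror €73.96: household furniture → 3.25% → €2.4037
Road atlas €10.84: books and periodicals → 9.75% → €1.0569
Canvas tote bag €12.46: other taxable items → 9.5% → €1.1837
Children's picture book €6.71: books and periodicals → 9.75% → €0.654225
Craft lager (4-pack) €14.24: beer, wine and spirits → 8.75% → €1.246
Office chair €423.50: household furniture → 3.25% + 3.25% surcharge = 6.5% → €27.5275
Spiral notebook €5.68: other taxable items → 9.5% → €0.5396
Subtotal = €617.56; unrounded tax = €38.328 → €38.33; total due = €655.89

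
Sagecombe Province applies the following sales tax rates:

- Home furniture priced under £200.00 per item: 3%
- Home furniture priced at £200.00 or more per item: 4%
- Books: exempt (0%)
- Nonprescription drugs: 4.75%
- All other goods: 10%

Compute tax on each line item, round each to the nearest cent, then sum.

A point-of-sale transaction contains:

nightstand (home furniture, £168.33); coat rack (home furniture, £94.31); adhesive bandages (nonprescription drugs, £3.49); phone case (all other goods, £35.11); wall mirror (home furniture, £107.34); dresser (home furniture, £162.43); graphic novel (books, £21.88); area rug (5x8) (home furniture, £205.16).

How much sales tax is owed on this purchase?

£27.86

Nightstand £168.33: home furniture, under £200.00 → 3% → £5.05
Coat rack £94.31: home furniture, under £200.00 → 3% → £2.83
Adhesive bandages £3.49: nonprescription drugs → 4.75% → £0.17
Phone case £35.11: all other goods → 10% → £3.51
Wall mirror £107.34: home furniture, under £200.00 → 3% → £3.22
Dresser £162.43: home furniture, under £200.00 → 3% → £4.87
Graphic novel £21.88: books → 0% → £0.00
Area rug (5x8) £205.16: home furniture, £200.00 or more → 4% → £8.21
Total tax = £5.05 + £2.83 + £0.17 + £3.51 + £3.22 + £4.87 + £8.21 = £27.86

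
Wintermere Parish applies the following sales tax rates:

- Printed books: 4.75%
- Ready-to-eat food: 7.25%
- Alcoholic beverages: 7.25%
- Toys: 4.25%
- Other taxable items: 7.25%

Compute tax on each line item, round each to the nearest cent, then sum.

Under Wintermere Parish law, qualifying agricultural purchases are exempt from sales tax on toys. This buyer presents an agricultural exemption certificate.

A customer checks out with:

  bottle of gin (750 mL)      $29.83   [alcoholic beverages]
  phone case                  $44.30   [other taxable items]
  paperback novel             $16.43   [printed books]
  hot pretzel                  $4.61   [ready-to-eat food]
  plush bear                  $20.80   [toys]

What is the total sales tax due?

$6.48

Bottle of gin (750 mL) $29.83: alcoholic beverages → 7.25% → $2.16
Phone case $44.30: other taxable items → 7.25% → $3.21
Paperback novel $16.43: printed books → 4.75% → $0.78
Hot pretzel $4.61: ready-to-eat food → 7.25% → $0.33
Plush bear $20.80: toys, buyer-exempt → 0% → $0.00
Total tax = $2.16 + $3.21 + $0.78 + $0.33 = $6.48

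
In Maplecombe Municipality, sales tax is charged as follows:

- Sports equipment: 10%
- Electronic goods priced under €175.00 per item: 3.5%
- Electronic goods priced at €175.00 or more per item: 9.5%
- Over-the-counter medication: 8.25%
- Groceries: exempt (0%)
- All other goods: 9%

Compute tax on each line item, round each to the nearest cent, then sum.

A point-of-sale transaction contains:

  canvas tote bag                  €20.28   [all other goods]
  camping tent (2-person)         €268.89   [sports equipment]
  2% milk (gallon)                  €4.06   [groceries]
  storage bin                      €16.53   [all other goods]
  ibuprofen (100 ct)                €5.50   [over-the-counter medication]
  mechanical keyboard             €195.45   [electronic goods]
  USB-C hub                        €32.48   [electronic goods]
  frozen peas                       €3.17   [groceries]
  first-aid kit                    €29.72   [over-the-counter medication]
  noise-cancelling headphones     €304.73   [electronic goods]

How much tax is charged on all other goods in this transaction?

€3.32

Canvas tote bag €20.28: all other goods → 9% → €1.83
Storage bin €16.53: all other goods → 9% → €1.49
Tax on all other goods = €1.83 + €1.49 = €3.32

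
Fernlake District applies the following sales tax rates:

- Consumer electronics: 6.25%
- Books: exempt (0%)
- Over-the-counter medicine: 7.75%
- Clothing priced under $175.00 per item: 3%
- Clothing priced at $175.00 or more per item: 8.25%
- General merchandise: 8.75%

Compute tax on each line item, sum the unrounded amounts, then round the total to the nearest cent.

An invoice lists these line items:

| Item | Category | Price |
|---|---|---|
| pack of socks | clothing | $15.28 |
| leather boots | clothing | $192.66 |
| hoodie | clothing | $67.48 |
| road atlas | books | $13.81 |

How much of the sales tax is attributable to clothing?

$18.38

Pack of socks $15.28: clothing, under $175.00 → 3% → $0.4584
Leather boots $192.66: clothing, $175.00 or more → 8.25% → $15.89445
Hoodie $67.48: clothing, under $175.00 → 3% → $2.0244
Tax on clothing: unrounded sum = $18.37725 → $18.38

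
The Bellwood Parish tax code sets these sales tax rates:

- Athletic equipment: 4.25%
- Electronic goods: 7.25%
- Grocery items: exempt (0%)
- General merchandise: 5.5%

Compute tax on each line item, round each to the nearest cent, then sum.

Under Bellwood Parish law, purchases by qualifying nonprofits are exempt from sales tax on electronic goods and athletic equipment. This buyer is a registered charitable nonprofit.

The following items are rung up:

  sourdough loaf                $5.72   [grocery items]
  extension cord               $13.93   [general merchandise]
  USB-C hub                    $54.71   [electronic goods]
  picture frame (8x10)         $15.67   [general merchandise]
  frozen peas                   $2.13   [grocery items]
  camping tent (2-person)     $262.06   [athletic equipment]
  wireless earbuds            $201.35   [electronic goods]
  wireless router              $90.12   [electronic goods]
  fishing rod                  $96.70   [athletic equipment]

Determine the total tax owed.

$1.63

Sourdough loaf $5.72: grocery items → 0% → $0.00
Extension cord $13.93: general merchandise → 5.5% → $0.77
USB-C hub $54.71: electronic goods, buyer-exempt → 0% → $0.00
Picture frame (8x10) $15.67: general merchandise → 5.5% → $0.86
Frozen peas $2.13: grocery items → 0% → $0.00
Camping tent (2-person) $262.06: athletic equipment, buyer-exempt → 0% → $0.00
Wireless earbuds $201.35: electronic goods, buyer-exempt → 0% → $0.00
Wireless router $90.12: electronic goods, buyer-exempt → 0% → $0.00
Fishing rod $96.70: athletic equipment, buyer-exempt → 0% → $0.00
Total tax = $0.77 + $0.86 = $1.63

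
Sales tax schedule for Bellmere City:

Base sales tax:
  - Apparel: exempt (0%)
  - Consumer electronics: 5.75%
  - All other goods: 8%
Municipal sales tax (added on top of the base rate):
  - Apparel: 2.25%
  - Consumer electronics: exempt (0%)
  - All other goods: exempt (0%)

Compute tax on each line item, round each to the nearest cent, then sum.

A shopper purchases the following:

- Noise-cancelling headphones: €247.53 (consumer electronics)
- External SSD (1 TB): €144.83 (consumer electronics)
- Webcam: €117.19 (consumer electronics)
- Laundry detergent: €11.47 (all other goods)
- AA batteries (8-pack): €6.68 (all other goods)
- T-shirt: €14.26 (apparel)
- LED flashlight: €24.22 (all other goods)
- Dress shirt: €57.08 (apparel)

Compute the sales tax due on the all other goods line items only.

€3.39

Laundry detergent €11.47: all other goods → 8% + 0% municipal = 8% → €0.92
AA batteries (8-pack) €6.68: all other goods → 8% + 0% municipal = 8% → €0.53
LED flashlight €24.22: all other goods → 8% + 0% municipal = 8% → €1.94
Tax on all other goods = €0.92 + €0.53 + €1.94 = €3.39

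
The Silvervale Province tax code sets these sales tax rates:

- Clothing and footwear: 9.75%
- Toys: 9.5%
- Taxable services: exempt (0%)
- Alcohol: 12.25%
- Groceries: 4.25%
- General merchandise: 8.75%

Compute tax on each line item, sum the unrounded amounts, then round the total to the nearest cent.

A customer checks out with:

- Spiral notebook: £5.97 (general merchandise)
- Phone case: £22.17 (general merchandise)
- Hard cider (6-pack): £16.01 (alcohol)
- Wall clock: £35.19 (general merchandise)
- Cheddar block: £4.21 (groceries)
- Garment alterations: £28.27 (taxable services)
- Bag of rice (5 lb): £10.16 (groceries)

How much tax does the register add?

£8.11

Spiral notebook £5.97: general merchandise → 8.75% → £0.522375
Phone case £22.17: general merchandise → 8.75% → £1.939875
Hard cider (6-pack) £16.01: alcohol → 12.25% → £1.961225
Wall clock £35.19: general merchandise → 8.75% → £3.079125
Cheddar block £4.21: groceries → 4.25% → £0.178925
Garment alterations £28.27: taxable services → 0% → £0.00
Bag of rice (5 lb) £10.16: groceries → 4.25% → £0.4318
Unrounded tax sum = £8.113325 → £8.11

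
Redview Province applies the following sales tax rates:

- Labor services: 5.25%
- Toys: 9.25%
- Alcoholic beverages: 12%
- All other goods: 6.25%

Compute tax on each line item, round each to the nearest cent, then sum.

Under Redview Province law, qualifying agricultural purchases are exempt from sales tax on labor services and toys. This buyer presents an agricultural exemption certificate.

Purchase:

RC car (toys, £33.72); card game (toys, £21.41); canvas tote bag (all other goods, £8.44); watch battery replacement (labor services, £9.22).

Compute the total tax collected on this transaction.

RC car £33.72: toys, buyer-exempt → 0% → £0.00
Card game £21.41: toys, buyer-exempt → 0% → £0.00
Canvas tote bag £8.44: all other goods → 6.25% → £0.53
Watch battery replacement £9.22: labor services, buyer-exempt → 0% → £0.00
Total tax = £0.53

£0.53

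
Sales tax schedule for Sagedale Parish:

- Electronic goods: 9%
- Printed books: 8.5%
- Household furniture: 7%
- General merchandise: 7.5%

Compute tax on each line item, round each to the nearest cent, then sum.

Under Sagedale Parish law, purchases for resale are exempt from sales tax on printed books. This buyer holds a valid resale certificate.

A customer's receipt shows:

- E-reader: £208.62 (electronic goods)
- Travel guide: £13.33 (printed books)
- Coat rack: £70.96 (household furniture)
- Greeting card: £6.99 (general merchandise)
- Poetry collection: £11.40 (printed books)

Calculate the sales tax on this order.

E-reader £208.62: electronic goods → 9% → £18.78
Travel guide £13.33: printed books, buyer-exempt → 0% → £0.00
Coat rack £70.96: household furniture → 7% → £4.97
Greeting card £6.99: general merchandise → 7.5% → £0.52
Poetry collection £11.40: printed books, buyer-exempt → 0% → £0.00
Total tax = £18.78 + £4.97 + £0.52 = £24.27

£24.27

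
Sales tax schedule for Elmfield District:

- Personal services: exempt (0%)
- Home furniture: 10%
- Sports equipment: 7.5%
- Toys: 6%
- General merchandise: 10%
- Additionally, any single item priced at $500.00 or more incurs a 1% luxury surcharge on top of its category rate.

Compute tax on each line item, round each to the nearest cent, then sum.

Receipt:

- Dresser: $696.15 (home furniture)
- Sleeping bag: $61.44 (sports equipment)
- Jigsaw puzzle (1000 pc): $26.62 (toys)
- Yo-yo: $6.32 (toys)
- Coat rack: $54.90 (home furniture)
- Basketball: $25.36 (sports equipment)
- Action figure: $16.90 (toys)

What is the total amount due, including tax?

Dresser $696.15: home furniture → 10% + 1% surcharge = 11% → $76.58
Sleeping bag $61.44: sports equipment → 7.5% → $4.61
Jigsaw puzzle (1000 pc) $26.62: toys → 6% → $1.60
Yo-yo $6.32: toys → 6% → $0.38
Coat rack $54.90: home furniture → 10% → $5.49
Basketball $25.36: sports equipment → 7.5% → $1.90
Action figure $16.90: toys → 6% → $1.01
Subtotal = $887.69; tax = $91.57; total due = $979.26

$979.26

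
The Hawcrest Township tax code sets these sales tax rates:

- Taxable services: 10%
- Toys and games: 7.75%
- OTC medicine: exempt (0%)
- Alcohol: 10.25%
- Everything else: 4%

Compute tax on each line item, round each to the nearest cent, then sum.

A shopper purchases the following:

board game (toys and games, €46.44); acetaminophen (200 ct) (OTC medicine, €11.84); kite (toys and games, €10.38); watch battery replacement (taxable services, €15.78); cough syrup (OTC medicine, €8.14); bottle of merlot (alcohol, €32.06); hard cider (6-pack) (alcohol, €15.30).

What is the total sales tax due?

Board game €46.44: toys and games → 7.75% → €3.60
Acetaminophen (200 ct) €11.84: OTC medicine → 0% → €0.00
Kite €10.38: toys and games → 7.75% → €0.80
Watch battery replacement €15.78: taxable services → 10% → €1.58
Cough syrup €8.14: OTC medicine → 0% → €0.00
Bottle of merlot €32.06: alcohol → 10.25% → €3.29
Hard cider (6-pack) €15.30: alcohol → 10.25% → €1.57
Total tax = €3.60 + €0.80 + €1.58 + €3.29 + €1.57 = €10.84

€10.84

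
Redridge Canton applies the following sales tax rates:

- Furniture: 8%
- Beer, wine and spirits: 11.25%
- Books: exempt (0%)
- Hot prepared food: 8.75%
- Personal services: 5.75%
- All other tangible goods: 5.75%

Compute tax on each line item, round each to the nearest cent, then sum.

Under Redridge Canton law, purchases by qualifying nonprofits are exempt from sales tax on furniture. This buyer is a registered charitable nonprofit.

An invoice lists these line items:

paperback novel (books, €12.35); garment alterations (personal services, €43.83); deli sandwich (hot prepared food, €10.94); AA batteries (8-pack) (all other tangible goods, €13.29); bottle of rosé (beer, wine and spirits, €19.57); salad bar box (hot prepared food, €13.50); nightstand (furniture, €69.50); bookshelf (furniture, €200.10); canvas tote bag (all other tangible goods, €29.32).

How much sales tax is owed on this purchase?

€9.31

Paperback novel €12.35: books → 0% → €0.00
Garment alterations €43.83: personal services → 5.75% → €2.52
Deli sandwich €10.94: hot prepared food → 8.75% → €0.96
AA batteries (8-pack) €13.29: all other tangible goods → 5.75% → €0.76
Bottle of rosé €19.57: beer, wine and spirits → 11.25% → €2.20
Salad bar box €13.50: hot prepared food → 8.75% → €1.18
Nightstand €69.50: furniture, buyer-exempt → 0% → €0.00
Bookshelf €200.10: furniture, buyer-exempt → 0% → €0.00
Canvas tote bag €29.32: all other tangible goods → 5.75% → €1.69
Total tax = €2.52 + €0.96 + €0.76 + €2.20 + €1.18 + €1.69 = €9.31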